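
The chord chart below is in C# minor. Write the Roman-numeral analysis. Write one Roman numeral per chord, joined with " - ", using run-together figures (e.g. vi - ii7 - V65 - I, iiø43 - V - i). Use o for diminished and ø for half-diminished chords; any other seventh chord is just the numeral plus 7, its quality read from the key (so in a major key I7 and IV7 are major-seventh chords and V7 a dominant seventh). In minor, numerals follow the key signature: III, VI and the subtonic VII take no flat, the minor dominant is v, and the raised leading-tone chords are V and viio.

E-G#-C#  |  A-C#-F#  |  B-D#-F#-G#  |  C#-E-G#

i6 - iv6 - v65 - i

E-G#-C# has root C#, degree 1 in C# minor, so i6.
A-C#-F#: minor triad on F# = scale degree 4 → iv6.
B-D#-F#-G#: root G# is the dominant; minor seventh chord there is v65.
C#-E-G# has root C#, degree 1 in C# minor, so i.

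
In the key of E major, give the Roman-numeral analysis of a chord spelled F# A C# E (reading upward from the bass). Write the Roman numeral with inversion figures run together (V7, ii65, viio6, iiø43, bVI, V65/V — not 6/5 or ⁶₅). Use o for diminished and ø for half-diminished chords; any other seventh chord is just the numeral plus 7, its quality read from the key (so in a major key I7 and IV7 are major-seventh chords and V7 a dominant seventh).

ii7

The pitches F#-A-C#-E form a minor seventh chord rooted on F#.
In E major, F# is the supertonic; the diatonic minor seventh chord there is ii7.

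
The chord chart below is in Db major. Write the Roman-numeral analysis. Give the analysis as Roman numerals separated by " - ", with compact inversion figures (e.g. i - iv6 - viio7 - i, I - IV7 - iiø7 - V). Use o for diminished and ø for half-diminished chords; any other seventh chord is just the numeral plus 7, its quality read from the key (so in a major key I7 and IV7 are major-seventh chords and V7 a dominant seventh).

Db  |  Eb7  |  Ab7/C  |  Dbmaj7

Db has root Db, degree 1 in Db major, so I.
Eb7: a dominant seventh chord on Eb, the applied dominant of V → V7/V.
Ab7/C: dominant seventh chord on Ab = scale degree 5 → V65.
Dbmaj7: root Db is the tonic; major seventh chord there is I7.

I - V7/V - V65 - I7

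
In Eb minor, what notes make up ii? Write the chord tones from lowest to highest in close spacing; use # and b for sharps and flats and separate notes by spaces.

Scale degree 2 in Eb minor is F; here the chord built on it is altered to a minor triad. ii is the minor supertonic, borrowed from the parallel major (the Dorian ii).
So the chord is F-Ab-C, a minor triad.

F Ab C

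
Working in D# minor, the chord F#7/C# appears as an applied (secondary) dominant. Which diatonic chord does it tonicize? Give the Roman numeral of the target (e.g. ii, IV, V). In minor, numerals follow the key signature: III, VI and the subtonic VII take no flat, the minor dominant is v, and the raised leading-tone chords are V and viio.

VI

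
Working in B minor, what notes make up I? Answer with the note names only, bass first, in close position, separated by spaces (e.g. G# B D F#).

B D# F#

Scale degree 1 in B minor is B; here the chord built on it is altered to a major triad. I is the major tonic (Picardy third), borrowed from the parallel major.
So the chord is B-D#-F#, a major triad.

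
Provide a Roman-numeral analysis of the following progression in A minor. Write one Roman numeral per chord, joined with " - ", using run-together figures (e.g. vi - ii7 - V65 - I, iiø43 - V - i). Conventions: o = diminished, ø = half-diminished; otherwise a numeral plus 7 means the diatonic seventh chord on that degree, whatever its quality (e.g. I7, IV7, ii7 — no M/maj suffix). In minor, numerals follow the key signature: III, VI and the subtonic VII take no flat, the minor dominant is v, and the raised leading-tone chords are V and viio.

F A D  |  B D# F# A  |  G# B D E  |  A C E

F-A-D: minor triad on D = scale degree 4 → iv6.
B-D#-F#-A: a dominant seventh chord on B, the applied dominant of V → V7/V.
G#-B-D-E: dominant seventh chord on E = scale degree 5 → V65.
A-C-E has root A, degree 1 in A minor, so i.

iv6 - V7/V - V65 - i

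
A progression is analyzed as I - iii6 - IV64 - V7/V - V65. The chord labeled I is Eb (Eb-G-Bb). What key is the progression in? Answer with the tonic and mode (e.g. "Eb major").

I is given as Eb-G-Bb — a major triad with root Eb.
If Eb is scale degree 1 and the mode makes that degree carry a major triad, the tonic is Eb and the mode is major.

Eb major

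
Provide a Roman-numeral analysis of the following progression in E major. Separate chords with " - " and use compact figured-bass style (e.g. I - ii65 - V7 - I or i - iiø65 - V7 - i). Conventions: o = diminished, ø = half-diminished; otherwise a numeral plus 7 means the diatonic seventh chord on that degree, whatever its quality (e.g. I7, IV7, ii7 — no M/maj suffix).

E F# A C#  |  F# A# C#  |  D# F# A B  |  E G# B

E-F#-A-C#: minor seventh chord on F# = scale degree 2 → ii42.
F#-A#-C# is the secondary dominant of V (major triad on F#): V/V.
D#-F#-A-B: dominant seventh chord on B = scale degree 5 → V65.
E-G#-B has root E, degree 1 in E major, so I.

ii42 - V/V - V65 - I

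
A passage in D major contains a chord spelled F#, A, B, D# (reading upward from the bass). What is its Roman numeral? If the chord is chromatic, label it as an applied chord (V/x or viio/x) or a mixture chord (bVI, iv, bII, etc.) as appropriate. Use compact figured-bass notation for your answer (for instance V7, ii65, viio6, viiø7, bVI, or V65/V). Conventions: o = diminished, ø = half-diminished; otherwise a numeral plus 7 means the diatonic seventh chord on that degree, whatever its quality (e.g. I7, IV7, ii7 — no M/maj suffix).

V43/ii

Stacked in thirds the chord is B-D#-F#-A: a dominant seventh chord on B.
B is not a diatonic chord root with this quality in D major, but it lies a perfect fifth above E (ii), so the chord functions as an applied dominant of ii.
With F# in the bass the chord is in second inversion, so the figured bass is 43.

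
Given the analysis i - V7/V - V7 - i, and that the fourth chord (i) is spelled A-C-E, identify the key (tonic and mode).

A minor

The chord Am is a minor triad rooted on A; its label is i.
If A is scale degree 1 and the mode makes that degree carry a minor triad, the tonic is A and the mode is minor.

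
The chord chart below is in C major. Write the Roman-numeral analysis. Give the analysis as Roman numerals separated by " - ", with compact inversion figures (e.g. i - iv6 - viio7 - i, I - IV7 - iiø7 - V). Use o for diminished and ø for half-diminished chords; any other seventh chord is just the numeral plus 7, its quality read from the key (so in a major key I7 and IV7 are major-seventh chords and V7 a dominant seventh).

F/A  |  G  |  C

IV6 - V - I

F/A: major triad on F = scale degree 4 → IV6.
G has root G, degree 5 in C major, so V.
C: root C is the tonic; major triad there is I.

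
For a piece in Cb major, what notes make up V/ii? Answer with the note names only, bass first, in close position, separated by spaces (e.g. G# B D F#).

V/ii is a secondary dominant — the dominant triad of ii. ii in Cb major is Db, so the applied chord's root is Ab, a perfect fifth above.
Building a major triad on Ab gives Ab-C-Eb.

Ab C Eb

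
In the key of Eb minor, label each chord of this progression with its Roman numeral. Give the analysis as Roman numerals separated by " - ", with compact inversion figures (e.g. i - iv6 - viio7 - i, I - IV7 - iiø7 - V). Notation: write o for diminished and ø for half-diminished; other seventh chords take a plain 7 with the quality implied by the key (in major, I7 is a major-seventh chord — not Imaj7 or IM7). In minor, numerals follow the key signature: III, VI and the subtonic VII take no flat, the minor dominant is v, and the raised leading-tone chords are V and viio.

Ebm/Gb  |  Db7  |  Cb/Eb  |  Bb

Ebm/Gb: minor triad on Eb = scale degree 1 → i6.
Db7 has root Db, degree 7 in Eb minor, so VII7.
Cb/Eb: root Cb is the submediant; major triad there is VI6.
Bb: root Bb is the dominant; major triad there is V.

i6 - VII7 - VI6 - V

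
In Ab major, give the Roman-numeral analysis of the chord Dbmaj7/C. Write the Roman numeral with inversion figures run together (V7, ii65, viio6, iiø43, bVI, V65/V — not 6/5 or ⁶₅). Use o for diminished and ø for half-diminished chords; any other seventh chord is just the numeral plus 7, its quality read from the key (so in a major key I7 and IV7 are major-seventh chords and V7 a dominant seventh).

The pitches Db-F-Ab-C form a major seventh chord rooted on Db.
In Ab major, Db is the subdominant; the diatonic major seventh chord there is IV7.
With C in the bass the chord is in third inversion, so the figured bass is 42.

IV42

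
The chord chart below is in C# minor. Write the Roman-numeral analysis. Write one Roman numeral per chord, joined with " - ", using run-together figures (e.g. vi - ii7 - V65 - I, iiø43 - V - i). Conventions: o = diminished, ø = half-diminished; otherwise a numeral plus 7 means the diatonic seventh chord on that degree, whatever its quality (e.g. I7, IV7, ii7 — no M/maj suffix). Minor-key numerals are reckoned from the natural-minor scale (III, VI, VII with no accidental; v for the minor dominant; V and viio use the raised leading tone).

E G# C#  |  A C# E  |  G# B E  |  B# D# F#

i6 - VI - III6 - viio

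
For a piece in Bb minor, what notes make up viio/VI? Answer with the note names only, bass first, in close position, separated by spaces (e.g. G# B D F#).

viio/VI is a secondary leading-tone chord. The target VI is Gb in Bb minor; the applied chord is rooted a semitone below, on F.
Building a diminished triad on F gives F-Ab-Cb.

F Ab Cb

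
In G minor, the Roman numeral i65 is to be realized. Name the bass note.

i in G minor has root G; the chord is G-Bb-D-F.
The figure 65 means first inversion — the third is in the bass.

Bb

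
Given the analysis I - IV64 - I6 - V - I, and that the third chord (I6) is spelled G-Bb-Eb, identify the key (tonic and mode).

Eb major

The anchor chord is a major triad on Eb, labeled I6.
If Eb is scale degree 1 and the mode makes that degree carry a major triad, the tonic is Eb and the mode is major.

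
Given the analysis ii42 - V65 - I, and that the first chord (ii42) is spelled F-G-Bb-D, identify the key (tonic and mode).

F major

The chord Gm7/F is a minor seventh chord rooted on G; its label is ii42.
ii42 on G implies G is the supertonic; that puts the tonic at F, and the lowercase numeral fits major mode.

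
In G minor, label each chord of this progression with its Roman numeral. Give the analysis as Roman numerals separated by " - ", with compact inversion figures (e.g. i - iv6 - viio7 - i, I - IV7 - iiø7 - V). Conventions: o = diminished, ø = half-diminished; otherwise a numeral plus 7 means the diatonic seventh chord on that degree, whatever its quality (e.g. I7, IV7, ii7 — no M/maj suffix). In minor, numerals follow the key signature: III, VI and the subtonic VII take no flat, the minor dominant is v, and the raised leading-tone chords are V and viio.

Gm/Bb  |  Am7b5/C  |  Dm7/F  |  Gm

i6 - iiø65 - v65 - i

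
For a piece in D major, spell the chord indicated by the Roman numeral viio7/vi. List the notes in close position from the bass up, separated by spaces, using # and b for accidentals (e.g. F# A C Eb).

The slash marks an applied leading-tone chord: viio of vi. In D major, vi is B, so the leading tone to it is A#, a half step below.
Building a fully diminished seventh chord on A# gives A#-C#-E-G.

A# C# E G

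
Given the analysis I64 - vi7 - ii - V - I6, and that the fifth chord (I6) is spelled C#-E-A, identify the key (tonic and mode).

I6 is given as C#-E-A — a major triad with root A.
If A is scale degree 1 and the mode makes that degree carry a major triad, the tonic is A and the mode is major.

A major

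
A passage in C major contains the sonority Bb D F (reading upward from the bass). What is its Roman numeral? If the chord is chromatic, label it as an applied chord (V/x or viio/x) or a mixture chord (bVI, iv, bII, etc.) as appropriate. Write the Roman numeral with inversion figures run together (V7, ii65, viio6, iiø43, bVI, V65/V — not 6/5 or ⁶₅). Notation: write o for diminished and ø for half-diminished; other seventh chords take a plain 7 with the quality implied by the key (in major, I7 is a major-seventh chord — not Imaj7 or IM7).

bVII

The pitches Bb-D-F form a major triad rooted on Bb.
Bb is the lowered seventh degree of C major (diatonic 7 would be B). This is a major triad on the lowered seventh degree (the subtonic), borrowed from the parallel minor.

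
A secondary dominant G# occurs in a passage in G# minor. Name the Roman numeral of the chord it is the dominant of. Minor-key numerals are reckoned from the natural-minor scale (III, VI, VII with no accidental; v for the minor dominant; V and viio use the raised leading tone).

The chord is a major triad on G#.
A dominant resolves down a perfect fifth: G# → C#. In G# minor, C# is scale degree 4, i.e. iv.

iv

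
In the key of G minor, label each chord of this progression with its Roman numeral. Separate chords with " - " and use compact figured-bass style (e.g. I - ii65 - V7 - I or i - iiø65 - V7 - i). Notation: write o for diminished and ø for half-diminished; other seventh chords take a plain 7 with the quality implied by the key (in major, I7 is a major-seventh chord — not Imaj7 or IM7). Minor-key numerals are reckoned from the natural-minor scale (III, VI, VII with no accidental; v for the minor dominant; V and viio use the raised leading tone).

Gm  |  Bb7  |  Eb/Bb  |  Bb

i - V7/VI - VI64 - III

Gm has root G, degree 1 in G minor, so i.
Bb7 is the secondary dominant of VI (dominant seventh chord on Bb): V7/VI.
Eb/Bb has root Eb, degree 6 in G minor, so VI64.
Bb: root Bb is the mediant; major triad there is III.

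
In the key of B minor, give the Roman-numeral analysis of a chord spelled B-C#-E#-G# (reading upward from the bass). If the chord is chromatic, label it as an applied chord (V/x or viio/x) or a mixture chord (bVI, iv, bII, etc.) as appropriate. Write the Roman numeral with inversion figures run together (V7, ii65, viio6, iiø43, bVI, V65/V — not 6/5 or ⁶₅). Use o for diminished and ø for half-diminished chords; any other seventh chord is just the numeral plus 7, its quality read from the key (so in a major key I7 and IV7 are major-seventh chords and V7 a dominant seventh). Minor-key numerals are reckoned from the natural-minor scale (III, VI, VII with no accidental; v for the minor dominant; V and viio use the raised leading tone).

The pitches C#-E#-G#-B form a dominant seventh chord rooted on C#.
C# is not a diatonic chord root with this quality in B minor, but it lies a perfect fifth above F# (V), so the chord functions as an applied dominant of V.
With B in the bass the chord is in third inversion, so the figured bass is 42.

V42/V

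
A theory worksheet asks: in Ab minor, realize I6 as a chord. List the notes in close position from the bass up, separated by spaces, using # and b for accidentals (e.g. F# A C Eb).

Scale degree 1 in Ab minor is Ab; here the chord built on it is altered to a major triad. I6 is the major tonic (Picardy third), borrowed from the parallel major.
So the chord is Ab-C-Eb.
The figured bass 6 indicates first inversion, placing the third (C) in the bass: C-Eb-Ab.

C Eb Ab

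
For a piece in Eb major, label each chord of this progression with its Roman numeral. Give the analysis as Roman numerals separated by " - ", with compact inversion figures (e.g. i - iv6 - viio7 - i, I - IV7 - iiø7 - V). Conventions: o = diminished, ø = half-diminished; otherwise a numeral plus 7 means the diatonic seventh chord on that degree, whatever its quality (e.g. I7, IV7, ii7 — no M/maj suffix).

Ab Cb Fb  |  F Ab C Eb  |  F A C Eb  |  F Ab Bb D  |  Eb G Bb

Ab-Cb-Fb is non-diatonic — a major triad on the lowered supertonic (Fb): the Neapolitan sixth, bII6 (third, Ab, in the bass — hence the 6).
F-Ab-C-Eb: root F is the supertonic; minor seventh chord there is ii7.
F-A-C-Eb: a dominant seventh chord on F, the applied dominant of V → V7/V.
F-Ab-Bb-D: dominant seventh chord on Bb = scale degree 5 → V43.
Eb-G-Bb has root Eb, degree 1 in Eb major, so I.

bII6 - ii7 - V7/V - V43 - I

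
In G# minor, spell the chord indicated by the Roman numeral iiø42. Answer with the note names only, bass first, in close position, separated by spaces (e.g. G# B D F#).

G# A# C# E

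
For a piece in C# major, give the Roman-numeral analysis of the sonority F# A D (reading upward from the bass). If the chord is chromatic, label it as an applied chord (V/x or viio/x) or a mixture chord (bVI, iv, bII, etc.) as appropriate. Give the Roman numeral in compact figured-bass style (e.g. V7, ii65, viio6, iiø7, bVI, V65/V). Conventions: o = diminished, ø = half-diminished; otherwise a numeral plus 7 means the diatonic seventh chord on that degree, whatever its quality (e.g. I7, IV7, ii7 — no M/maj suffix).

The pitches D-F#-A form a major triad rooted on D.
D is the lowered second degree of C# major (diatonic 2 would be D#). This is the Neapolitan sixth — a major triad on the lowered second degree, here in its customary first inversion.
With F# in the bass the chord is in first inversion, so the figured bass is 6.

bII6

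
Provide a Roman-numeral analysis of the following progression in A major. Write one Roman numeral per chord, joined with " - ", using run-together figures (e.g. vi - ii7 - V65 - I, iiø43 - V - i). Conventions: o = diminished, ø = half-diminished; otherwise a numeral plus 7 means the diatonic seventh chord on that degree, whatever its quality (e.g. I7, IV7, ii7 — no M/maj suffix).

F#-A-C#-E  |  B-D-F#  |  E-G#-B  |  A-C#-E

F#-A-C#-E has root F#, degree 6 in A major, so vi7.
B-D-F# has root B, degree 2 in A major, so ii.
E-G#-B has root E, degree 5 in A major, so V.
A-C#-E: root A is the tonic; major triad there is I.

vi7 - ii - V - I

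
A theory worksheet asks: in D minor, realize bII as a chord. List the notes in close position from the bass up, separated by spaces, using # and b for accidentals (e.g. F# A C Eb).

Eb G Bb

bII is the Neapolitan chord — a major triad on the lowered second degree. In D minor that root is Eb.
So the chord is Eb-G-Bb, a major triad.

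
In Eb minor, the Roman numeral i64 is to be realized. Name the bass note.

Bb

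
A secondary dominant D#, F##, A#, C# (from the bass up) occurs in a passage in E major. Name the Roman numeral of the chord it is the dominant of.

iii

The chord is a dominant seventh chord on D#.
A dominant resolves down a perfect fifth: D# → G#. In E major, G# is scale degree 3, i.e. iii.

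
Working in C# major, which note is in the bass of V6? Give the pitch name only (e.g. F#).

V in C# major has root G#; the chord is G#-B#-D#.
The figure 6 means first inversion — the third is in the bass.

B#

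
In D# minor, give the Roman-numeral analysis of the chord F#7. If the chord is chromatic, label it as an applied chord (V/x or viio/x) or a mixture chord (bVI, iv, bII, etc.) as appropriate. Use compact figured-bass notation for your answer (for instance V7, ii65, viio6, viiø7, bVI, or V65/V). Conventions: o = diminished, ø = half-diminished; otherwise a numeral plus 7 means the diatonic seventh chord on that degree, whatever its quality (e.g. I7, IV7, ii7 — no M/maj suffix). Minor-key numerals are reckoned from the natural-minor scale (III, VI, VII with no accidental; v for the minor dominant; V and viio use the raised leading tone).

V7/VI

The pitches F#-A#-C#-E form a dominant seventh chord rooted on F#.
F# is not a diatonic chord root with this quality in D# minor, but it lies a perfect fifth above B (VI), so the chord functions as an applied dominant of VI.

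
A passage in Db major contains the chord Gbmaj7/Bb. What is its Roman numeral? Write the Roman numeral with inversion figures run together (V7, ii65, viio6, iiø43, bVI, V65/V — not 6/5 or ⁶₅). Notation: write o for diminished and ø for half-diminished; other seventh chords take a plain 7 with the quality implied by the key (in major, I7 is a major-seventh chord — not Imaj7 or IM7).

The pitches Gb-Bb-Db-F form a major seventh chord rooted on Gb.
In Db major, Gb is the subdominant; the diatonic major seventh chord there is IV7.
With Bb in the bass the chord is in first inversion, so the figured bass is 65.

IV65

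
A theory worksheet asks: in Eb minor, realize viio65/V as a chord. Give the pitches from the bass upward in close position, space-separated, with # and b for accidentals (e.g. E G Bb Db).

viio65/V is a secondary leading-tone chord. The target V is Bb in Eb minor; the applied chord is rooted a semitone below, on A.
Building a fully diminished seventh chord on A gives A-C-Eb-Gb.
The figured bass 65 indicates first inversion, placing the third (C) in the bass: C-Eb-Gb-A.

C Eb Gb A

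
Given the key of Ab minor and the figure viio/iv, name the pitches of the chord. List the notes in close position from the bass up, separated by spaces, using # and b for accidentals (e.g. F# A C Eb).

The slash marks an applied leading-tone chord: viio of iv. In Ab minor, iv is Db, so the leading tone to it is C, a half step below.
Building a diminished triad on C gives C-Eb-Gb.

C Eb Gb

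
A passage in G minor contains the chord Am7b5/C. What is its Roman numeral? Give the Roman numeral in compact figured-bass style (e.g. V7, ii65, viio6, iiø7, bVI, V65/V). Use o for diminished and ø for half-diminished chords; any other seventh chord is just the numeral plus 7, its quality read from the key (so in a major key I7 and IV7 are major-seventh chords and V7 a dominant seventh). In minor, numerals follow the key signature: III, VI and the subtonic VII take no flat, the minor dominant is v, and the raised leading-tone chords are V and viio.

iiø65

Stacked in thirds the chord is A-C-Eb-G: a half-diminished seventh chord on A.
In G minor, A is the supertonic; the diatonic half-diminished seventh chord there is iiø7.
With C in the bass the chord is in first inversion, so the figured bass is 65.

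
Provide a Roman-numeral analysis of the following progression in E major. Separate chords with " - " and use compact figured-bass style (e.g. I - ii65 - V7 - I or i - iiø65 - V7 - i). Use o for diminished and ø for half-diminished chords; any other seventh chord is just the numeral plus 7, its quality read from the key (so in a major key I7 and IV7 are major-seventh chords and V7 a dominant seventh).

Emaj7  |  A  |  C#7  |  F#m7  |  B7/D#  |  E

Emaj7: root E is the tonic; major seventh chord there is I7.
A has root A, degree 4 in E major, so IV.
C#7: a dominant seventh chord on C#, the applied dominant of ii → V7/ii.
F#m7: root F# is the supertonic; minor seventh chord there is ii7.
B7/D#: dominant seventh chord on B = scale degree 5 → V65.
E: root E is the tonic; major triad there is I.

I7 - IV - V7/ii - ii7 - V65 - I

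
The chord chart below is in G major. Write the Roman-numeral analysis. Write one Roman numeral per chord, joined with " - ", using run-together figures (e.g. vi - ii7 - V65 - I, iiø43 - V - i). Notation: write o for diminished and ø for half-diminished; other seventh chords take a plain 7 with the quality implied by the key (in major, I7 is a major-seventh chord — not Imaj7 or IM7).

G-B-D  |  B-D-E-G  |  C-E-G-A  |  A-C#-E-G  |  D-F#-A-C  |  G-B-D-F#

G-B-D: root G is the tonic; major triad there is I.
B-D-E-G has root E, degree 6 in G major, so vi43.
C-E-G-A: minor seventh chord on A = scale degree 2 → ii65.
A-C#-E-G is the secondary dominant of V (dominant seventh chord on A): V7/V.
D-F#-A-C: dominant seventh chord on D = scale degree 5 → V7.
G-B-D-F#: root G is the tonic; major seventh chord there is I7.

I - vi43 - ii65 - V7/V - V7 - I7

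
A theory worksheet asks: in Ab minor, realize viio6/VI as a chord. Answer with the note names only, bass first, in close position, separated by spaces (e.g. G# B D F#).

viio6/VI is a secondary leading-tone chord. The target VI is Fb in Ab minor; the applied chord is rooted a semitone below, on Eb.
Building a diminished triad on Eb gives Eb-Gb-Bbb.
The figured bass 6 indicates first inversion, placing the third (Gb) in the bass: Gb-Bbb-Eb.

Gb Bbb Eb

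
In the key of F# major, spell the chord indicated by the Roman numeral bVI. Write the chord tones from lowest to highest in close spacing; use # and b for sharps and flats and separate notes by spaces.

D F# A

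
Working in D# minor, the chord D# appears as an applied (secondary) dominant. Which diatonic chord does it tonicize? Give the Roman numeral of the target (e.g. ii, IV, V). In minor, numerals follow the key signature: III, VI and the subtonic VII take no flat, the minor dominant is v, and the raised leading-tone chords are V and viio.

The chord is a major triad on D#.
A dominant resolves down a perfect fifth: D# → G#. In D# minor, G# is scale degree 4, i.e. iv.

iv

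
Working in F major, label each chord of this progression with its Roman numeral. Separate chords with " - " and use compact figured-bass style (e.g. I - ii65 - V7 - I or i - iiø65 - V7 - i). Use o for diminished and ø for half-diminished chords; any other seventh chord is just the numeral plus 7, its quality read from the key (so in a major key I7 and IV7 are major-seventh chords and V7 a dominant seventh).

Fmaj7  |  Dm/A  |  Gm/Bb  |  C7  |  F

Fmaj7 has root F, degree 1 in F major, so I7.
Dm/A: minor triad on D = scale degree 6 → vi64.
Gm/Bb has root G, degree 2 in F major, so ii6.
C7: dominant seventh chord on C = scale degree 5 → V7.
F has root F, degree 1 in F major, so I.

I7 - vi64 - ii6 - V7 - I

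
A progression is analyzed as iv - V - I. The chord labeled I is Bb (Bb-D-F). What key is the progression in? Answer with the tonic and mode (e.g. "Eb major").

Bb major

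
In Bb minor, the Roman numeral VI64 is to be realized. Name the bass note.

Db

VI in Bb minor has root Gb; the chord is Gb-Bb-Db.
The figure 64 means second inversion — the fifth is in the bass.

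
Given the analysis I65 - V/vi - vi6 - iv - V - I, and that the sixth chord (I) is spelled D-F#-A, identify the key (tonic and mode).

D major

I is given as D-F#-A — a major triad with root D.
If D is scale degree 1 and the mode makes that degree carry a major triad, the tonic is D and the mode is major.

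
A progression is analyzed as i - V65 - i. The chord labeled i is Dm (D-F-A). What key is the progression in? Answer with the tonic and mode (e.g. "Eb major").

D minor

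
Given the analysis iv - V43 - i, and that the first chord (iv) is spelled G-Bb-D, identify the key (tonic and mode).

The chord Gm is a minor triad rooted on G; its label is iv.
If G is scale degree 4 and the mode makes that degree carry a minor triad, the tonic is D and the mode is minor.

D minor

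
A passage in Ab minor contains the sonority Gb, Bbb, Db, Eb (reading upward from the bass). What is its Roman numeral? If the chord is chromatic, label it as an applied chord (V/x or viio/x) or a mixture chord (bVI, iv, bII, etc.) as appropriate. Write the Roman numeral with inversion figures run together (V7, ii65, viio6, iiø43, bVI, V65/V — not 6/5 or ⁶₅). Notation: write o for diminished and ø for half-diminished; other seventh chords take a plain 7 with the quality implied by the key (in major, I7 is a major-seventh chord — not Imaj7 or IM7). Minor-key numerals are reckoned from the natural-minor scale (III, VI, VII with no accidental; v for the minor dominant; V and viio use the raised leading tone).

viiø65/VI

The pitches Eb-Gb-Bbb-Db form a half-diminished seventh chord rooted on Eb.
Eb sits a half step below Fb (VI in Ab minor); a diminished chord there is the applied leading-tone chord of VI.
With Gb in the bass the chord is in first inversion, so the figured bass is 65.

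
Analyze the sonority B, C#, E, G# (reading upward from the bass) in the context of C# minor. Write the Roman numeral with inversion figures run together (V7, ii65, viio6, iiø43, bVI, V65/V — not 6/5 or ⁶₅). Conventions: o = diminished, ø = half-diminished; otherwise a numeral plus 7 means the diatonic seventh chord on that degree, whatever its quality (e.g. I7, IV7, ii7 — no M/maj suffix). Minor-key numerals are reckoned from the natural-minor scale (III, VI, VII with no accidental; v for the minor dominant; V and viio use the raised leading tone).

Stacked in thirds the chord is C#-E-G#-B: a minor seventh chord on C#.
In C# minor, C# is the tonic; the diatonic minor seventh chord there is i7.
With B in the bass the chord is in third inversion, so the figured bass is 42.

i42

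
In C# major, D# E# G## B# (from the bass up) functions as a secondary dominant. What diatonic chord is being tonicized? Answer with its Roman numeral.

The chord is a dominant seventh chord on E#.
A dominant resolves down a perfect fifth: E# → A#. In C# major, A# is scale degree 6, i.e. vi.

vi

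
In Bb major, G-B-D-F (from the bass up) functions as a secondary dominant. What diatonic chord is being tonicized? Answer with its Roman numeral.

ii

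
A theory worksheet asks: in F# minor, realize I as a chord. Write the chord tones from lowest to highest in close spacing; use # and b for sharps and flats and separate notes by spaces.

F# A# C#

Scale degree 1 in F# minor is F#; here the chord built on it is altered to a major triad. I is the major tonic (Picardy third), borrowed from the parallel major.
So the chord is F#-A#-C#, a major triad.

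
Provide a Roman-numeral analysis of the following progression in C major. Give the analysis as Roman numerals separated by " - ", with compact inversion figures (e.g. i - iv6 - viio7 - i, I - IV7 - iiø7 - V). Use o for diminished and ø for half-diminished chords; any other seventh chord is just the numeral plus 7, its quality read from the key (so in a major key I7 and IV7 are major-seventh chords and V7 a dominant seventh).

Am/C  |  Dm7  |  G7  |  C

vi6 - ii7 - V7 - I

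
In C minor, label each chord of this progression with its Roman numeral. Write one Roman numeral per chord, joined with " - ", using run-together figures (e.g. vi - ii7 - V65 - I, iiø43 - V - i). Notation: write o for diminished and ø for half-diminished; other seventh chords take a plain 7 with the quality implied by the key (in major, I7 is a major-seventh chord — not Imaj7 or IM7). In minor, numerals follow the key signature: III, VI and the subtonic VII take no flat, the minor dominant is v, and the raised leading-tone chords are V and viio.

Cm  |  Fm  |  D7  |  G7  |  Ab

i - iv - V7/V - V7 - VI

Cm: root C is the tonic; minor triad there is i.
Fm: minor triad on F = scale degree 4 → iv.
D7 is the secondary dominant of V (dominant seventh chord on D): V7/V.
G7 has root G, degree 5 in C minor, so V7.
Ab has root Ab, degree 6 in C minor, so VI.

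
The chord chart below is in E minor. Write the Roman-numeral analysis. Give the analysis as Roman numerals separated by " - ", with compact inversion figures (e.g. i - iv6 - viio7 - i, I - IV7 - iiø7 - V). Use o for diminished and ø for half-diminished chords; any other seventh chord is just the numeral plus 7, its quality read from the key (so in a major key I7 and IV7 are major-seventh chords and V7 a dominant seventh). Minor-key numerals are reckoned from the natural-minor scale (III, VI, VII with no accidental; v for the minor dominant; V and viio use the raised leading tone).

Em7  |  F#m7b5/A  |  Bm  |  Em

Em7 has root E, degree 1 in E minor, so i7.
F#m7b5/A has root F#, degree 2 in E minor, so iiø65.
Bm: root B is the dominant; minor triad there is v.
Em: minor triad on E = scale degree 1 → i.

i7 - iiø65 - v - i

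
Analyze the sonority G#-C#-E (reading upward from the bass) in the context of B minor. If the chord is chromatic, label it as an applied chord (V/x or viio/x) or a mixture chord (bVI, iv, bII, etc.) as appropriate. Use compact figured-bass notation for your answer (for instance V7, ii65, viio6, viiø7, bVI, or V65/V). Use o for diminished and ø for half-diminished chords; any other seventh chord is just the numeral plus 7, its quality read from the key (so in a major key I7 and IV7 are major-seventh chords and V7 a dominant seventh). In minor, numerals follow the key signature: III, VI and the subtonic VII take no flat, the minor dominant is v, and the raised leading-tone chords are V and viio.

ii64

Stacked in thirds the chord is C#-E-G#: a minor triad on C#.
C# is the second degree of B minor. This is the minor supertonic, borrowed from the parallel major (the Dorian ii).
With G# in the bass the chord is in second inversion, so the figured bass is 64.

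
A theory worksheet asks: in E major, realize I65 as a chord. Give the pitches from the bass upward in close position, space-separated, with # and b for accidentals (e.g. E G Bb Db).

G# B D# E

The numeral's case and figure indicate a major seventh chord. In E major its root, the first degree, is E.
Stacking thirds from E gives E-G#-B-D#.
The figured bass 65 indicates first inversion, placing the third (G#) in the bass: G#-B-D#-E.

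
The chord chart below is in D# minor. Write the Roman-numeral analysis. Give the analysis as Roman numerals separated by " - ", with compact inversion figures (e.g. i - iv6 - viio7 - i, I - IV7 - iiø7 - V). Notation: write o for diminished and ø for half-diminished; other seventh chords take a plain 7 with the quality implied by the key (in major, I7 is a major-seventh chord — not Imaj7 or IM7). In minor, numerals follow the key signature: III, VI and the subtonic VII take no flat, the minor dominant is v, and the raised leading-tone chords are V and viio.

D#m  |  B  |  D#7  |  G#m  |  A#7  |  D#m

i - VI - V7/iv - iv - V7 - i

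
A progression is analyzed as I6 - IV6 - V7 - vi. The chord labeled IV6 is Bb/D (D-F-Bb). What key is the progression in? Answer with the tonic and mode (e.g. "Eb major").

IV6 is given as D-F-Bb — a major triad with root Bb.
IV6 on Bb implies Bb is the subdominant; that puts the tonic at F, and the uppercase numeral fits major mode.

F major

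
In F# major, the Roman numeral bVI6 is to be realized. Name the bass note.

bVI in F# major has root D; the chord is D-F#-A.
The figure 6 means first inversion — the third is in the bass.

F#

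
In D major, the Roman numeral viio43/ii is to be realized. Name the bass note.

A

The applied chord viio43/ii is rooted on D#: D#-F#-A-C.
The figure 43 means second inversion — the fifth is in the bass.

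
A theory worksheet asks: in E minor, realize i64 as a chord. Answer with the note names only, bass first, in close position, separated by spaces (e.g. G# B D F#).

B E G

In E minor, scale degree 1 is E, and the diatonic chord built there is a minor triad.
Stacking thirds from E gives E-G-B.
With the 64 figure the chord is in second inversion; from the bass B upward in close position it reads B-E-G.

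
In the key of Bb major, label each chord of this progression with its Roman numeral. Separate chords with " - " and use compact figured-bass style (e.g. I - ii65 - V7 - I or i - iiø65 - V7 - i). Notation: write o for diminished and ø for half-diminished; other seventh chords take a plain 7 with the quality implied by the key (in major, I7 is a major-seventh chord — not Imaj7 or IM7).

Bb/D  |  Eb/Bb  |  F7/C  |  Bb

Bb/D: root Bb is the tonic; major triad there is I6.
Eb/Bb has root Eb, degree 4 in Bb major, so IV64.
F7/C has root F, degree 5 in Bb major, so V43.
Bb: major triad on Bb = scale degree 1 → I.

I6 - IV64 - V43 - I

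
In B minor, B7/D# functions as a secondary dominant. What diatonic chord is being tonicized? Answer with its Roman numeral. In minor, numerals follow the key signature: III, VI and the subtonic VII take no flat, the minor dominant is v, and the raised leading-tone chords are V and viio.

The chord is a dominant seventh chord on B.
A dominant resolves down a perfect fifth: B → E. In B minor, E is scale degree 4, i.e. iv.

iv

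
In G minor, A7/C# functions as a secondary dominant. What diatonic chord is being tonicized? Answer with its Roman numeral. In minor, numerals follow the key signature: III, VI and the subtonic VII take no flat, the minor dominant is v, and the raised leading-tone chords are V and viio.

The chord is a dominant seventh chord on A.
A dominant resolves down a perfect fifth: A → D. In G minor, D is scale degree 5, i.e. V.

V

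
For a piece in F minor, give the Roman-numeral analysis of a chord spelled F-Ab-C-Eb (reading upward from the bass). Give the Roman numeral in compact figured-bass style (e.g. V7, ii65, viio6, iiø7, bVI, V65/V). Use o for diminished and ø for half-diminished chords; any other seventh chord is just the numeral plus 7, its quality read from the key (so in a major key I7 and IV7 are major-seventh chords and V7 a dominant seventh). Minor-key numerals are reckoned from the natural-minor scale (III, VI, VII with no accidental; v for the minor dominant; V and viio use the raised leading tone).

i7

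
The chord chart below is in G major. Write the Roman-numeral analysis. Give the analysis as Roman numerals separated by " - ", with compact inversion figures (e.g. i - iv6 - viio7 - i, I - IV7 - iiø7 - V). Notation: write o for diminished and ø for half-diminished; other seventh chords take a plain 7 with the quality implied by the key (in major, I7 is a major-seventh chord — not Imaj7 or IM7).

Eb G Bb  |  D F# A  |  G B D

bVI - V - I

Eb-G-Bb: major triad on Eb — chromatic; bVI (borrowed from the parallel minor).
D-F#-A has root D, degree 5 in G major, so V.
G-B-D: major triad on G = scale degree 1 → I.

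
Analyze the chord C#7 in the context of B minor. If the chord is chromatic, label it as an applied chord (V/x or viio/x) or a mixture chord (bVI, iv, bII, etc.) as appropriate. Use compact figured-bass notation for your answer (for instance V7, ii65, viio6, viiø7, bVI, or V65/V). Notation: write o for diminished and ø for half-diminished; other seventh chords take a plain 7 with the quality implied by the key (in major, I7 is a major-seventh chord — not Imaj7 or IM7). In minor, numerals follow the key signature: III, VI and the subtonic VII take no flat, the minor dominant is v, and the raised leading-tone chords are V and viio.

The pitches C#-E#-G#-B form a dominant seventh chord rooted on C#.
C# is not a diatonic chord root with this quality in B minor, but it lies a perfect fifth above F# (V), so the chord functions as an applied dominant of V.

V7/V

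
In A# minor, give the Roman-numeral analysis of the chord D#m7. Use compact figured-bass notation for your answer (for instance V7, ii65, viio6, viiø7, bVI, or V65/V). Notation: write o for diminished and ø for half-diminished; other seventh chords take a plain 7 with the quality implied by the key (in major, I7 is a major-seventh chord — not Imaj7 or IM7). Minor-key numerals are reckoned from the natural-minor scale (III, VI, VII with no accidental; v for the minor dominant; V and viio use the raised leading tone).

iv7

Stacked in thirds the chord is D#-F#-A#-C#: a minor seventh chord on D#.
In A# minor, D# is the subdominant; the diatonic minor seventh chord there is iv7.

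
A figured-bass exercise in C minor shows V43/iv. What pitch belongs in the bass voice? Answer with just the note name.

The applied chord V43/iv is rooted on C: C-E-G-Bb.
The figure 43 means second inversion — the fifth is in the bass.

G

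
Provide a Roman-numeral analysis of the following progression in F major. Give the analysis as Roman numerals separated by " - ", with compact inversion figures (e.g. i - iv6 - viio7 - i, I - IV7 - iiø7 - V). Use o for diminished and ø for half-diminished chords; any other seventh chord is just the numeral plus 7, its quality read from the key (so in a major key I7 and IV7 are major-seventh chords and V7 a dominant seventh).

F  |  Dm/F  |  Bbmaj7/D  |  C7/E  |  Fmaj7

I - vi6 - IV65 - V65 - I7

F has root F, degree 1 in F major, so I.
Dm/F: root D is the submediant; minor triad there is vi6.
Bbmaj7/D has root Bb, degree 4 in F major, so IV65.
C7/E: dominant seventh chord on C = scale degree 5 → V65.
Fmaj7: major seventh chord on F = scale degree 1 → I7.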